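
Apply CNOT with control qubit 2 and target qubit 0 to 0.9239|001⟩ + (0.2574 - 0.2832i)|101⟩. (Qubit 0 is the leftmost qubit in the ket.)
(0.2574 - 0.2832i)|001⟩ + 0.9239|101⟩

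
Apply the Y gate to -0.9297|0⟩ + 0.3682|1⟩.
-0.3682i|0⟩ - 0.9297i|1⟩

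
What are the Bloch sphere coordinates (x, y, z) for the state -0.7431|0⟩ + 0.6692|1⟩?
(-0.9946, 0, 0.1044)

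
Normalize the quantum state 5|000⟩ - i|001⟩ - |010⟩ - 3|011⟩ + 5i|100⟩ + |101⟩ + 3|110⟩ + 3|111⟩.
0.559|000⟩ - 0.1118i|001⟩ - 0.1118|010⟩ - 0.3354|011⟩ + 0.559i|100⟩ + 0.1118|101⟩ + 0.3354|110⟩ + 0.3354|111⟩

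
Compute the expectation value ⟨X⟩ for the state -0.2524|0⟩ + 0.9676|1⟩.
-0.4884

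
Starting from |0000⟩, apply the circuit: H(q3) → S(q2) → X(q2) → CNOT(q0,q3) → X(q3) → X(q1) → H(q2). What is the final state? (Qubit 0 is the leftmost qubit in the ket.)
1/2|0100⟩ + 1/2|0101⟩ - 1/2|0110⟩ - 1/2|0111⟩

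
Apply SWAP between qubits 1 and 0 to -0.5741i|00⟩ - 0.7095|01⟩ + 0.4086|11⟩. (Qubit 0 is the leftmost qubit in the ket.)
-0.5741i|00⟩ - 0.7095|10⟩ + 0.4086|11⟩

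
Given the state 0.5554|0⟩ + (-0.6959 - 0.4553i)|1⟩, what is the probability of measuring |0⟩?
0.3085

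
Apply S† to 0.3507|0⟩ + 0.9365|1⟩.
0.3507|0⟩ - 0.9365i|1⟩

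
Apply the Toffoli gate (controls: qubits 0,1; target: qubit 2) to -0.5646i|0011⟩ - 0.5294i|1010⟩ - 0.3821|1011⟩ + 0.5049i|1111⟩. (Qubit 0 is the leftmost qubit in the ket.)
-0.5646i|0011⟩ - 0.5294i|1010⟩ - 0.3821|1011⟩ + 0.5049i|1101⟩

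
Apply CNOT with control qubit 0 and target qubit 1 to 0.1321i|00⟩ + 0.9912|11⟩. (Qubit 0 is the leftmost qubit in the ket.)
0.1321i|00⟩ + 0.9912|10⟩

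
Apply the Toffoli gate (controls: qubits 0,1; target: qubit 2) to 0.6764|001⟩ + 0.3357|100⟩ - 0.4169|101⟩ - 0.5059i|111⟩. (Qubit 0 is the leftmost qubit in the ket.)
0.6764|001⟩ + 0.3357|100⟩ - 0.4169|101⟩ - 0.5059i|110⟩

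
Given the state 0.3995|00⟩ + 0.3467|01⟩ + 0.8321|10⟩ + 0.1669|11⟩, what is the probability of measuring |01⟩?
0.1202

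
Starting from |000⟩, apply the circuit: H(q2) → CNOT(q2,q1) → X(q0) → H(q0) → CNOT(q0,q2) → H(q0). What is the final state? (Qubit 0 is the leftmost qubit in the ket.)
1/√8|000⟩ - 1/√8|001⟩ - 1/√8|010⟩ + 1/√8|011⟩ + 1/√8|100⟩ + 1/√8|101⟩ + 1/√8|110⟩ + 1/√8|111⟩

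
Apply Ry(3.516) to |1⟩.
-0.9825|0⟩ - 0.1861|1⟩

Ry(3.516) = [[cos(θ/2), −sin(θ/2)], [sin(θ/2), cos(θ/2)]]; θ = 3.516, cos(θ/2) ≈ -0.186112, sin(θ/2) ≈ 0.982529.
With a = amp(|0⟩) = 0 and b = amp(|1⟩) = 1:
new amp(|0⟩) = (-0.186112)·a + (-0.982529)·b = -0.9825
new amp(|1⟩) = (0.982529)·a + (-0.186112)·b = -0.1861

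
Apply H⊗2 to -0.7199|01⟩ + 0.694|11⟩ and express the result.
-0.01295|00⟩ + 0.01295|01⟩ - 0.707|10⟩ + 0.707|11⟩

H⊗2 gives amp(|y⟩) = (1/2) Σ_x (−1)^(x·y) amp(|x⟩), where x·y is the number of positions in which both x and y have a 1.
|00⟩: (-0.7199 + 0.694)/2 = -0.01295
|01⟩: (0.7199 - 0.694)/2 = 0.01295
|10⟩: (-0.7199 - 0.694)/2 = -0.707
|11⟩: (0.7199 + 0.694)/2 = 0.707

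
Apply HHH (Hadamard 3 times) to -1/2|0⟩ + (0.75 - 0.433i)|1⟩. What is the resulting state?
(0.1768 - 0.3062i)|0⟩ + (-0.8839 + 0.3062i)|1⟩

H² = I, so H^3 = H: a single Hadamard. With (a, b) = (-1/2, (0.75 - 0.433i)), H gives ((a + b)/√2, (a − b)/√2) = ((0.1768 - 0.3062i), (-0.8839 + 0.3062i)).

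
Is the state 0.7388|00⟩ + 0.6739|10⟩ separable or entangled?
Separable

Writing the state as a|00⟩ + b|01⟩ + c|10⟩ + d|11⟩, it is a product state iff ad − bc = 0.
Here (a, b, c, d) = (0.7388, 0, 0.6739, 0): ad − bc = (0.7388)(0) − (0)(0.6739) = 0, so the state is separable.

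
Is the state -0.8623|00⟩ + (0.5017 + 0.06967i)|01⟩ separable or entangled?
Separable

Writing the state as a|00⟩ + b|01⟩ + c|10⟩ + d|11⟩, it is a product state iff ad − bc = 0.
Here (a, b, c, d) = (-0.8623, (0.5017 + 0.06967i), 0, 0): ad − bc = (-0.8623)(0) − (0.5017 + 0.06967i)(0) = 0, so the state is separable.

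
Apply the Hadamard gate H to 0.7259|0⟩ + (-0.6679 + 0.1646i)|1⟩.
(0.04101 + 0.1164i)|0⟩ + (0.9856 - 0.1164i)|1⟩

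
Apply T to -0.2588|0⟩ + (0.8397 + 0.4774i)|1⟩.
-0.2588|0⟩ + (0.2562 + 0.9313i)|1⟩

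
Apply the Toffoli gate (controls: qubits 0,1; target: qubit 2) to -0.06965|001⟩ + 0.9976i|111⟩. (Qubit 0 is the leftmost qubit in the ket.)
-0.06965|001⟩ + 0.9976i|110⟩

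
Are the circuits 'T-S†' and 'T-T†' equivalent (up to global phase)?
No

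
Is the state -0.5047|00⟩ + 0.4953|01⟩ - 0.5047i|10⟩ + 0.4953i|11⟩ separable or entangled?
Separable

Writing the state as a|00⟩ + b|01⟩ + c|10⟩ + d|11⟩, it is a product state iff ad − bc = 0.
Here (a, b, c, d) = (-0.5047, 0.4953, -0.5047i, 0.4953i): ad − bc = (-0.5047)(0.4953i) − (0.4953)(-0.5047i) = 0, so the state is separable.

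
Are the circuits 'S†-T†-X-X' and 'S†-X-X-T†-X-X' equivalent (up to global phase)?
Yes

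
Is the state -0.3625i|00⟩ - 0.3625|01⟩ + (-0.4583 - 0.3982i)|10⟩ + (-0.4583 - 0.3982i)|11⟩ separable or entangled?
Entangled

Writing the state as a|00⟩ + b|01⟩ + c|10⟩ + d|11⟩, it is a product state iff ad − bc = 0.
Here (a, b, c, d) = (-0.3625i, -0.3625, (-0.4583 - 0.3982i), (-0.4583 - 0.3982i)): ad − bc = (-0.3625i)(-0.4583 - 0.3982i) − (-0.3625)(-0.4583 - 0.3982i) = (-0.3105 + 0.02179i) ≠ 0, so the state is entangled.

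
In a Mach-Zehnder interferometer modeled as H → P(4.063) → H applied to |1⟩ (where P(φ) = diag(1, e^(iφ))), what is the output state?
(0.8023 + 0.3982i)|0⟩ + (0.1977 - 0.3982i)|1⟩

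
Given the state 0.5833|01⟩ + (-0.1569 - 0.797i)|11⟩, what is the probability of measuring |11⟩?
0.6598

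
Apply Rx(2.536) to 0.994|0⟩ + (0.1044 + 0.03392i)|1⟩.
(0.3288 - 0.09965i)|0⟩ + (0.03113 - 0.9387i)|1⟩

Rx(2.536) = [[cos(θ/2), −i·sin(θ/2)], [−i·sin(θ/2), cos(θ/2)]]; θ = 2.536, cos(θ/2) ≈ 0.29819, sin(θ/2) ≈ 0.954506.
With a = amp(|0⟩) = 0.994 and b = amp(|1⟩) = (0.1044 + 0.03392i):
new amp(|0⟩) = (0.29819)·a + (-0.954506i)·b = (0.3288 - 0.09965i)
new amp(|1⟩) = (-0.954506i)·a + (0.29819)·b = (0.03113 - 0.9387i)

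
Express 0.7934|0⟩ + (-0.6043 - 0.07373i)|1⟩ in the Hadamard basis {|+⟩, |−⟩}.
(0.1337 - 0.05213i)|+⟩ + (0.9883 + 0.05213i)|−⟩

With |ψ⟩ = α|0⟩ + β|1⟩, the Hadamard-basis coefficients are ⟨+|ψ⟩ = (α + β)/√2 and ⟨−|ψ⟩ = (α − β)/√2.
Here α = 0.7934, β = (-0.6043 - 0.07373i): (α + β)/√2 = (0.1337 - 0.05213i), (α − β)/√2 = (0.9883 + 0.05213i).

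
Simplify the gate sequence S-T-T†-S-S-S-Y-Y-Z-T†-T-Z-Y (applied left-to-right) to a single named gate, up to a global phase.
Y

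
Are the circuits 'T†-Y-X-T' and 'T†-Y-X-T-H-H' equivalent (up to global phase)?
Yes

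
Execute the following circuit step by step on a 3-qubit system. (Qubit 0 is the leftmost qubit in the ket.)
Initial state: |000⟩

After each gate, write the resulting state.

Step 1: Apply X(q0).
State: |100⟩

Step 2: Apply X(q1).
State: |110⟩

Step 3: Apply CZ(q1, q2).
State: |110⟩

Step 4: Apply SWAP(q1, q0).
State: |110⟩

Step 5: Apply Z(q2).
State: |110⟩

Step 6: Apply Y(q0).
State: -i|010⟩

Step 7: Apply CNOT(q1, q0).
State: -i|110⟩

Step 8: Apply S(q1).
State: |110⟩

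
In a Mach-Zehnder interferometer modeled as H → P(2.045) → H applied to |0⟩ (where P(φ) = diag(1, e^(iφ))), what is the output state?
(0.2717 + 0.4448i)|0⟩ + (0.7283 - 0.4448i)|1⟩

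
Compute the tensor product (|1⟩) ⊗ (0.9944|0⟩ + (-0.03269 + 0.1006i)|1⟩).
0.9944|10⟩ + (-0.03269 + 0.1006i)|11⟩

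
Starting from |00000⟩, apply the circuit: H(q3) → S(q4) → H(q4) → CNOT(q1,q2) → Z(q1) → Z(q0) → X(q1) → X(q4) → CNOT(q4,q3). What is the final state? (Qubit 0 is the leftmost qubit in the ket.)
1/2|01000⟩ + 1/2|01001⟩ + 1/2|01010⟩ + 1/2|01011⟩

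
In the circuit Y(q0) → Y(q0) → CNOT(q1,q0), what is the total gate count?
3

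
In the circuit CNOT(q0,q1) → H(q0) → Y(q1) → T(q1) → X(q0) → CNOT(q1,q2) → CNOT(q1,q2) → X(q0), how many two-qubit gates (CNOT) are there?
3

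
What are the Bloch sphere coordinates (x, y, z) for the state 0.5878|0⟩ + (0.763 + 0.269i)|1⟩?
(0.897, 0.3162, -0.309)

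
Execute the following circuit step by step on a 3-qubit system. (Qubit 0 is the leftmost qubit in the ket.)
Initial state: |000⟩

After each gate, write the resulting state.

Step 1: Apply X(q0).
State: |100⟩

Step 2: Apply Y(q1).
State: i|110⟩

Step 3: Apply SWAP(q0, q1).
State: i|110⟩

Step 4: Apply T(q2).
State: i|110⟩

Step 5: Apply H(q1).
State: (1/√2)i|100⟩ - (1/√2)i|110⟩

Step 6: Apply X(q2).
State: (1/√2)i|101⟩ - (1/√2)i|111⟩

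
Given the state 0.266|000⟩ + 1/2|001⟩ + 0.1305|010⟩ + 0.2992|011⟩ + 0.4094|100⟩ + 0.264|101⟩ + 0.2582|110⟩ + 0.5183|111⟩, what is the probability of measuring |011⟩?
0.08952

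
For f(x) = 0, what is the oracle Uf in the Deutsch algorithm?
I ⊗ I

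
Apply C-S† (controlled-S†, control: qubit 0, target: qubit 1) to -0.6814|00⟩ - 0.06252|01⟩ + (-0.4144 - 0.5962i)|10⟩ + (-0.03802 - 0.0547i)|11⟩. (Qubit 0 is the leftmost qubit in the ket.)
-0.6814|00⟩ - 0.06252|01⟩ + (-0.4144 - 0.5962i)|10⟩ + (-0.0547 + 0.03802i)|11⟩

C-S† leaves the control-|0⟩ kets |00⟩, |01⟩ unchanged and applies S† to qubit 1 on the control-|1⟩ pair (|10⟩, |11⟩).
S† = [[1, 0], [0, -i]].
With a = amp(|10⟩) = (-0.4144 - 0.5962i) and b = amp(|11⟩) = (-0.03802 - 0.0547i):
new amp(|10⟩) = (1)·a = (-0.4144 - 0.5962i)
new amp(|11⟩) = (-i)·b = (-0.0547 + 0.03802i)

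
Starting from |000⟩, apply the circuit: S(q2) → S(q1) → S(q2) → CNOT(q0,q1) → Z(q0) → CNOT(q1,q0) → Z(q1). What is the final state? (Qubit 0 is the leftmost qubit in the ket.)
|000⟩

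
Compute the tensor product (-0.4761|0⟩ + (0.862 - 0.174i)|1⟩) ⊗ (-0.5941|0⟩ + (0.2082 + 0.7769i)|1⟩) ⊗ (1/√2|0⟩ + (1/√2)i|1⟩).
0.2|000⟩ + 0.2i|001⟩ + (-0.07009 - 0.2615i)|010⟩ + (0.2615 - 0.07009i)|011⟩ + (-0.3621 + 0.0731i)|100⟩ + (-0.0731 - 0.3621i)|101⟩ + (0.2225 + 0.4479i)|110⟩ + (-0.4479 + 0.2225i)|111⟩

amp(|b₁b₂…⟩) = product of the factor amplitudes for bits b₁, b₂, …; only kets whose every factor amplitude is nonzero survive.
|000⟩: (-0.4761)(-0.5941)(1/√2) = 0.2
|001⟩: (-0.4761)(-0.5941)((1/√2)i) = 0.2i
|010⟩: (-0.4761)(0.2082 + 0.7769i)(1/√2) = (-0.07009 - 0.2615i)
|011⟩: (-0.4761)(0.2082 + 0.7769i)((1/√2)i) = (0.2615 - 0.07009i)
|100⟩: (0.862 - 0.174i)(-0.5941)(1/√2) = (-0.3621 + 0.0731i)
|101⟩: (0.862 - 0.174i)(-0.5941)((1/√2)i) = (-0.0731 - 0.3621i)
|110⟩: (0.862 - 0.174i)(0.2082 + 0.7769i)(1/√2) = (0.2225 + 0.4479i)
|111⟩: (0.862 - 0.174i)(0.2082 + 0.7769i)((1/√2)i) = (-0.4479 + 0.2225i)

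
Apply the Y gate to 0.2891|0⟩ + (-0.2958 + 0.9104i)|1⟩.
(0.9104 + 0.2958i)|0⟩ + 0.2891i|1⟩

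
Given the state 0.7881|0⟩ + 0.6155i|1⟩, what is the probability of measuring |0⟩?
0.6211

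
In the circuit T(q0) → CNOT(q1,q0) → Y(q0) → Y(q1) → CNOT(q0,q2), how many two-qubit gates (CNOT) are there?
2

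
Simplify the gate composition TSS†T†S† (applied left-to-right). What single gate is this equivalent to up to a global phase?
S†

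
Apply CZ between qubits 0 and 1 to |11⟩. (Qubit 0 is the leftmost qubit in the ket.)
-|11⟩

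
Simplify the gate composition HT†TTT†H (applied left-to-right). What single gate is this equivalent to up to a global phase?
I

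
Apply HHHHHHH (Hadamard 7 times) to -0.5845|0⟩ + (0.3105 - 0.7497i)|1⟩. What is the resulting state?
(-0.1937 - 0.5301i)|0⟩ + (-0.6329 + 0.5301i)|1⟩

H² = I, so H^7 = H: a single Hadamard. With (a, b) = (-0.5845, (0.3105 - 0.7497i)), H gives ((a + b)/√2, (a − b)/√2) = ((-0.1937 - 0.5301i), (-0.6329 + 0.5301i)).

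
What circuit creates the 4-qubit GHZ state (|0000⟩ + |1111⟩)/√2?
H(q0) → CNOT(q0,q1) → CNOT(q0,q2) → CNOT(q0,q3)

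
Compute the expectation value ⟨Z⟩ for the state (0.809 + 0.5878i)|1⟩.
-1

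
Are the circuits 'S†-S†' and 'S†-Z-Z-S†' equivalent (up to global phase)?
Yes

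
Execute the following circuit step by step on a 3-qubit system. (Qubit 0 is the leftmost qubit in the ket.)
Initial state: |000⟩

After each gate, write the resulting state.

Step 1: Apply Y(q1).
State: i|010⟩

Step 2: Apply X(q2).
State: i|011⟩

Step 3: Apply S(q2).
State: -|011⟩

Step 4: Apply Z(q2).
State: |011⟩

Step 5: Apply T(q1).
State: (1/√2 + (1/√2)i)|011⟩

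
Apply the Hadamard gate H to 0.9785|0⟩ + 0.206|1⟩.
0.8376|0⟩ + 0.5462|1⟩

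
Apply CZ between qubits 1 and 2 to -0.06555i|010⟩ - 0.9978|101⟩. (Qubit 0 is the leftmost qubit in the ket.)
-0.06555i|010⟩ - 0.9978|101⟩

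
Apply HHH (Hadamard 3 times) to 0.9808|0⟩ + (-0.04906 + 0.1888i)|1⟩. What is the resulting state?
(0.6588 + 0.1335i)|0⟩ + (0.7282 - 0.1335i)|1⟩

H² = I, so H^3 = H: a single Hadamard. With (a, b) = (0.9808, (-0.04906 + 0.1888i)), H gives ((a + b)/√2, (a − b)/√2) = ((0.6588 + 0.1335i), (0.7282 - 0.1335i)).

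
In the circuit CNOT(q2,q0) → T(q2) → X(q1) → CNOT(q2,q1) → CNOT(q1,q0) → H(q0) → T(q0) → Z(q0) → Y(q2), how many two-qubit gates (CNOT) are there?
3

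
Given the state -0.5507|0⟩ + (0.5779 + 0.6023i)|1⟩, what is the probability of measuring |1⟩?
0.6967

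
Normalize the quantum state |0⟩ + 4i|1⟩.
0.2425|0⟩ + 0.9701i|1⟩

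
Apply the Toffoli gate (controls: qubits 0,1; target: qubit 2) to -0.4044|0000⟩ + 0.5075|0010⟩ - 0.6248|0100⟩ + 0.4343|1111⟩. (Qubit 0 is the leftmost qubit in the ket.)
-0.4044|0000⟩ + 0.5075|0010⟩ - 0.6248|0100⟩ + 0.4343|1101⟩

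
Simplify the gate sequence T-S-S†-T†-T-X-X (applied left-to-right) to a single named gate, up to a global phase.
T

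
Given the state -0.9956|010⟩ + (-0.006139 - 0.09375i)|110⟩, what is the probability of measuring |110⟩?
0.008827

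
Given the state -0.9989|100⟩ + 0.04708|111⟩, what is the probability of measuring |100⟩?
0.9978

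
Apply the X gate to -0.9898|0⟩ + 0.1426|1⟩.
0.1426|0⟩ - 0.9898|1⟩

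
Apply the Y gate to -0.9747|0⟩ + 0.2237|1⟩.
-0.2237i|0⟩ - 0.9747i|1⟩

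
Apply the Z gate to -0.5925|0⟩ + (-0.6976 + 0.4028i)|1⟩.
-0.5925|0⟩ + (0.6976 - 0.4028i)|1⟩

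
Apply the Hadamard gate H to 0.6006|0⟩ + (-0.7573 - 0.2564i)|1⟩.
(-0.1108 - 0.1813i)|0⟩ + (0.9602 + 0.1813i)|1⟩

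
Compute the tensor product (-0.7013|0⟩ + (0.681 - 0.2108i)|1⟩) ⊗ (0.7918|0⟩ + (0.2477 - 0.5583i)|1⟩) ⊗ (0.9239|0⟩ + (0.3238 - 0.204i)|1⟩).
-0.513|000⟩ + (-0.1798 + 0.1133i)|001⟩ + (-0.1605 + 0.3617i)|010⟩ + (0.02363 + 0.1622i)|011⟩ + (0.4982 - 0.1542i)|100⟩ + (0.1405 - 0.164i)|101⟩ + (0.04711 - 0.3995i)|110⟩ + (-0.0717 - 0.1504i)|111⟩

amp(|b₁b₂…⟩) = product of the factor amplitudes for bits b₁, b₂, …; only kets whose every factor amplitude is nonzero survive.
|000⟩: (-0.7013)(0.7918)(0.9239) = -0.513
|001⟩: (-0.7013)(0.7918)(0.3238 - 0.204i) = (-0.1798 + 0.1133i)
|010⟩: (-0.7013)(0.2477 - 0.5583i)(0.9239) = (-0.1605 + 0.3617i)
|011⟩: (-0.7013)(0.2477 - 0.5583i)(0.3238 - 0.204i) = (0.02363 + 0.1622i)
|100⟩: (0.681 - 0.2108i)(0.7918)(0.9239) = (0.4982 - 0.1542i)
|101⟩: (0.681 - 0.2108i)(0.7918)(0.3238 - 0.204i) = (0.1405 - 0.164i)
|110⟩: (0.681 - 0.2108i)(0.2477 - 0.5583i)(0.9239) = (0.04711 - 0.3995i)
|111⟩: (0.681 - 0.2108i)(0.2477 - 0.5583i)(0.3238 - 0.204i) = (-0.0717 - 0.1504i)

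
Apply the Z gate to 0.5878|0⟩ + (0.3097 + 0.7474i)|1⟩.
0.5878|0⟩ + (-0.3097 - 0.7474i)|1⟩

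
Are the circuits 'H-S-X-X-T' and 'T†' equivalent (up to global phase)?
No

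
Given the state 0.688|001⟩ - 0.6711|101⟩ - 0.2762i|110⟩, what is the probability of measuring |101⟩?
0.4504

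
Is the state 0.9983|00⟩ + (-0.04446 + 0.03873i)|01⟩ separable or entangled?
Separable

Writing the state as a|00⟩ + b|01⟩ + c|10⟩ + d|11⟩, it is a product state iff ad − bc = 0.
Here (a, b, c, d) = (0.9983, (-0.04446 + 0.03873i), 0, 0): ad − bc = (0.9983)(0) − (-0.04446 + 0.03873i)(0) = 0, so the state is separable.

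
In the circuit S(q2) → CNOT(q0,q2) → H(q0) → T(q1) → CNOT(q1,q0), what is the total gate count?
5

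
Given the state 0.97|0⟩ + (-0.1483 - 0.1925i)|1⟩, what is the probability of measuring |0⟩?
0.9409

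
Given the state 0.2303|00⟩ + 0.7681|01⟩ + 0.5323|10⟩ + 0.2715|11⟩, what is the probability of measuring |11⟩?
0.07371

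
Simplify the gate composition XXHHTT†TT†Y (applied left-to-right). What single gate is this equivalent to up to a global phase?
Y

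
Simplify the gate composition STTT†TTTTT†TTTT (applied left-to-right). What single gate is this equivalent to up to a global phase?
S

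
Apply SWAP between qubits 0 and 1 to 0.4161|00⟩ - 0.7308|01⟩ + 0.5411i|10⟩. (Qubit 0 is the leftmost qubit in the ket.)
0.4161|00⟩ + 0.5411i|01⟩ - 0.7308|10⟩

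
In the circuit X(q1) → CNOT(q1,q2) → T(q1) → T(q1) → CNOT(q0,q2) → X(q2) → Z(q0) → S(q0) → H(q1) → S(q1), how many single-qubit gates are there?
8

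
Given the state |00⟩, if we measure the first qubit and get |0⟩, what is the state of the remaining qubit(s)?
|0⟩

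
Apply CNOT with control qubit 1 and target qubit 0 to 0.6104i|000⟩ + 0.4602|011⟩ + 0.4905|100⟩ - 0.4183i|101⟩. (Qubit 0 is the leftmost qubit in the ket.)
0.6104i|000⟩ + 0.4905|100⟩ - 0.4183i|101⟩ + 0.4602|111⟩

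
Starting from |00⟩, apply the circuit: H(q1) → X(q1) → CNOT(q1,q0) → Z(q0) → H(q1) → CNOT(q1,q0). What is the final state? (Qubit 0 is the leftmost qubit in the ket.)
1/2|00⟩ + 1/2|01⟩ - 1/2|10⟩ + 1/2|11⟩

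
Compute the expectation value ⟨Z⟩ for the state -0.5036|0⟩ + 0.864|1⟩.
-0.4929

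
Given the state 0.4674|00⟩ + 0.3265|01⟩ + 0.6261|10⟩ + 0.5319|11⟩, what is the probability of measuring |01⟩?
0.1066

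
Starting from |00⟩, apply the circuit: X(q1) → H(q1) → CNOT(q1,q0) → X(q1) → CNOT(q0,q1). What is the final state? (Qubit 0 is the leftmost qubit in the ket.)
1/√2|01⟩ - 1/√2|11⟩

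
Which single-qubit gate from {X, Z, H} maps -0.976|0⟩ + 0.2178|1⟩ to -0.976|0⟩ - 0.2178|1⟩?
Z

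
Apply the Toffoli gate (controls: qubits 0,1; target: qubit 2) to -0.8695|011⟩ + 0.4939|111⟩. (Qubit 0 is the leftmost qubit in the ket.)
-0.8695|011⟩ + 0.4939|110⟩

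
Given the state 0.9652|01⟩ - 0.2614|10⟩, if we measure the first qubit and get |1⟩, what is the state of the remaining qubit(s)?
-|0⟩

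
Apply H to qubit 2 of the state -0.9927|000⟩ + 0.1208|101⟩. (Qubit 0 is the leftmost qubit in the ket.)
-0.7019|000⟩ - 0.7019|001⟩ + 0.08542|100⟩ - 0.08542|101⟩

H on qubit 2 mixes each pair of kets that differ only in qubit 2: amplitudes (a, b) of (|…0…⟩, |…1…⟩) become ((a + b)/√2, (a − b)/√2). Kets absent from the input have amplitude 0.
(|000⟩, |001⟩): (a, b) = (-0.9927, 0) → (-0.7019, -0.7019)
(|100⟩, |101⟩): (a, b) = (0, 0.1208) → (0.08542, -0.08542)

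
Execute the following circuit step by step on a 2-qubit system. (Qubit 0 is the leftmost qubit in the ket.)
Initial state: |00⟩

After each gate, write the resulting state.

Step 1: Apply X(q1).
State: |01⟩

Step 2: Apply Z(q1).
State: -|01⟩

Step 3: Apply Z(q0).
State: -|01⟩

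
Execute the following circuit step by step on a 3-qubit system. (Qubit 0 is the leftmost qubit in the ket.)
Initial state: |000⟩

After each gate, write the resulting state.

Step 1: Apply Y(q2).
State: i|001⟩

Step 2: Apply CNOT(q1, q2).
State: i|001⟩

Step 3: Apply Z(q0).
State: i|001⟩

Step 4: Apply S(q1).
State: i|001⟩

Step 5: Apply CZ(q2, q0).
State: i|001⟩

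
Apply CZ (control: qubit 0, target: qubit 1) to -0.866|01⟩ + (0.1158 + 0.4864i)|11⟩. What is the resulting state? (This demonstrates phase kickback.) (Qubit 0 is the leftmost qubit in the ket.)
-0.866|01⟩ + (-0.1158 - 0.4864i)|11⟩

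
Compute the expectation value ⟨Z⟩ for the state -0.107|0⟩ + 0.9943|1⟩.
-0.9772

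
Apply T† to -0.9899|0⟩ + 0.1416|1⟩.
-0.9899|0⟩ + (0.1001 - 0.1001i)|1⟩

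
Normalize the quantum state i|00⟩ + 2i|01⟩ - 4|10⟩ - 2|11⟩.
0.2i|00⟩ + 0.4i|01⟩ - 0.8|10⟩ - 0.4|11⟩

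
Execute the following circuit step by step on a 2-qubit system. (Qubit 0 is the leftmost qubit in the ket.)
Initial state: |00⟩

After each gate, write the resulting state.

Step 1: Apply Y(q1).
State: i|01⟩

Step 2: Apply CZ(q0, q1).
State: i|01⟩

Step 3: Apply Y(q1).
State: |00⟩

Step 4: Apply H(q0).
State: 1/√2|00⟩ + 1/√2|10⟩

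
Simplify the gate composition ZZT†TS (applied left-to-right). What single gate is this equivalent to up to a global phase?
S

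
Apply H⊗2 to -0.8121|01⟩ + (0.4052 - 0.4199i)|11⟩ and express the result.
(-0.2035 - 0.21i)|00⟩ + (0.2035 + 0.21i)|01⟩ + (-0.6087 + 0.21i)|10⟩ + (0.6087 - 0.21i)|11⟩

H⊗2 gives amp(|y⟩) = (1/2) Σ_x (−1)^(x·y) amp(|x⟩), where x·y is the number of positions in which both x and y have a 1.
|00⟩: (-0.8121 + (0.4052 - 0.4199i))/2 = (-0.2035 - 0.21i)
|01⟩: (0.8121 - (0.4052 - 0.4199i))/2 = (0.2035 + 0.21i)
|10⟩: (-0.8121 - (0.4052 - 0.4199i))/2 = (-0.6087 + 0.21i)
|11⟩: (0.8121 + (0.4052 - 0.4199i))/2 = (0.6087 - 0.21i)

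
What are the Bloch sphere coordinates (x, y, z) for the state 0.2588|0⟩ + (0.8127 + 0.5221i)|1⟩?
(0.4207, 0.2702, -0.8661)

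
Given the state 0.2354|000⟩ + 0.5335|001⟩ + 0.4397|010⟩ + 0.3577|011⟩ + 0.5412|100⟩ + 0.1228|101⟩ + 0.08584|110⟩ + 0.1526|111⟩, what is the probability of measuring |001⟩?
0.2846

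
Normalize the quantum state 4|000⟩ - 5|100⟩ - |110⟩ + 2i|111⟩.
0.5898|000⟩ - 0.7372|100⟩ - 0.1474|110⟩ + 0.2949i|111⟩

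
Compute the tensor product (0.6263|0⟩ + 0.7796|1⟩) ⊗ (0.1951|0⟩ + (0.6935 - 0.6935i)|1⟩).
0.1222|00⟩ + (0.4343 - 0.4343i)|01⟩ + 0.1521|10⟩ + (0.5407 - 0.5407i)|11⟩

amp(|b₁b₂…⟩) = product of the factor amplitudes for bits b₁, b₂, …; only kets whose every factor amplitude is nonzero survive.
|00⟩: (0.6263)(0.1951) = 0.1222
|01⟩: (0.6263)(0.6935 - 0.6935i) = (0.4343 - 0.4343i)
|10⟩: (0.7796)(0.1951) = 0.1521
|11⟩: (0.7796)(0.6935 - 0.6935i) = (0.5407 - 0.5407i)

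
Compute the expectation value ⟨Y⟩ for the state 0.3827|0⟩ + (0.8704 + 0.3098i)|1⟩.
0.2371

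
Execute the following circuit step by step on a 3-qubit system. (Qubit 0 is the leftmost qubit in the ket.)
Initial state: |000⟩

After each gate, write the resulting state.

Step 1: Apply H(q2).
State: 1/√2|000⟩ + 1/√2|001⟩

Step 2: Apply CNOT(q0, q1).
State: 1/√2|000⟩ + 1/√2|001⟩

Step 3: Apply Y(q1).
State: (1/√2)i|010⟩ + (1/√2)i|011⟩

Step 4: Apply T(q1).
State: (-1/2 + (1/2)i)|010⟩ + (-1/2 + (1/2)i)|011⟩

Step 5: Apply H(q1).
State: (-1/√8 + (1/√8)i)|000⟩ + (-1/√8 + (1/√8)i)|001⟩ + (1/√8 - (1/√8)i)|010⟩ + (1/√8 - (1/√8)i)|011⟩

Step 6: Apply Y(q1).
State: (-1/√8 - (1/√8)i)|000⟩ + (-1/√8 - (1/√8)i)|001⟩ + (-1/√8 - (1/√8)i)|010⟩ + (-1/√8 - (1/√8)i)|011⟩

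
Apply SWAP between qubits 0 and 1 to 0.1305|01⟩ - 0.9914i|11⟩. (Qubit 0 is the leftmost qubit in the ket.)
0.1305|10⟩ - 0.9914i|11⟩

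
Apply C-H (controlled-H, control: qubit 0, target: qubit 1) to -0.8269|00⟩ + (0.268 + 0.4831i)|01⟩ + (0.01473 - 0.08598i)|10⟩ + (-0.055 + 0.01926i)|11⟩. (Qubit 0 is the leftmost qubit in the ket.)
-0.8269|00⟩ + (0.268 + 0.4831i)|01⟩ + (-0.02848 - 0.04718i)|10⟩ + (0.04931 - 0.07442i)|11⟩

C-H leaves the control-|0⟩ kets |00⟩, |01⟩ unchanged and applies H to qubit 1 on the control-|1⟩ pair (|10⟩, |11⟩).
H = [[1/√2, 1/√2], [1/√2, -1/√2]].
With a = amp(|10⟩) = (0.01473 - 0.08598i) and b = amp(|11⟩) = (-0.055 + 0.01926i):
new amp(|10⟩) = (1/√2)·a + (1/√2)·b = (-0.02848 - 0.04718i)
new amp(|11⟩) = (1/√2)·a + (-1/√2)·b = (0.04931 - 0.07442i)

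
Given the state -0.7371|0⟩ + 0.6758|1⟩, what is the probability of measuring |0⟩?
0.5433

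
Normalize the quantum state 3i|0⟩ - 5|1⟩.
0.5145i|0⟩ - 0.8575|1⟩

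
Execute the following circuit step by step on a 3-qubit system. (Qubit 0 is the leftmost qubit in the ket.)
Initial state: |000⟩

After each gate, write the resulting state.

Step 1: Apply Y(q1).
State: i|010⟩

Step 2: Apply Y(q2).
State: -|011⟩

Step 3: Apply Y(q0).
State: -i|111⟩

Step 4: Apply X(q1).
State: -i|101⟩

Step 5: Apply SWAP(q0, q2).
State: -i|101⟩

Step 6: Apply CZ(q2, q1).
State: -i|101⟩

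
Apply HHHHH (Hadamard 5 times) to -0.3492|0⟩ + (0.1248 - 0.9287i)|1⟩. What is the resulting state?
(-0.1587 - 0.6567i)|0⟩ + (-0.3352 + 0.6567i)|1⟩

H² = I, so H^5 = H: a single Hadamard. With (a, b) = (-0.3492, (0.1248 - 0.9287i)), H gives ((a + b)/√2, (a − b)/√2) = ((-0.1587 - 0.6567i), (-0.3352 + 0.6567i)).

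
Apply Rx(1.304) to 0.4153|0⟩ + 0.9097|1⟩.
(0.3301 - 0.552i)|0⟩ + (0.7231 - 0.252i)|1⟩

Rx(1.304) = [[cos(θ/2), −i·sin(θ/2)], [−i·sin(θ/2), cos(θ/2)]]; θ = 1.304, cos(θ/2) ≈ 0.794872, sin(θ/2) ≈ 0.606777.
With a = amp(|0⟩) = 0.4153 and b = amp(|1⟩) = 0.9097:
new amp(|0⟩) = (0.794872)·a + (-0.606777i)·b = (0.3301 - 0.552i)
new amp(|1⟩) = (-0.606777i)·a + (0.794872)·b = (0.7231 - 0.252i)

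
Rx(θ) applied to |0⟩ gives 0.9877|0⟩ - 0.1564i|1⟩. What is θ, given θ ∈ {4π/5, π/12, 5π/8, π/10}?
π/10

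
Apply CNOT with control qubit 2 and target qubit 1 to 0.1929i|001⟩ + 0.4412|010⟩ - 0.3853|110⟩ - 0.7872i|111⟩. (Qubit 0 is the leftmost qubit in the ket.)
0.4412|010⟩ + 0.1929i|011⟩ - 0.7872i|101⟩ - 0.3853|110⟩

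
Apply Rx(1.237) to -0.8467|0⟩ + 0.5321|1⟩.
(-0.6898 - 0.3085i)|0⟩ + (0.4335 + 0.4909i)|1⟩

Rx(1.237) = [[cos(θ/2), −i·sin(θ/2)], [−i·sin(θ/2), cos(θ/2)]]; θ = 1.237, cos(θ/2) ≈ 0.814749, sin(θ/2) ≈ 0.579814.
With a = amp(|0⟩) = -0.8467 and b = amp(|1⟩) = 0.5321:
new amp(|0⟩) = (0.814749)·a + (-0.579814i)·b = (-0.6898 - 0.3085i)
new amp(|1⟩) = (-0.579814i)·a + (0.814749)·b = (0.4335 + 0.4909i)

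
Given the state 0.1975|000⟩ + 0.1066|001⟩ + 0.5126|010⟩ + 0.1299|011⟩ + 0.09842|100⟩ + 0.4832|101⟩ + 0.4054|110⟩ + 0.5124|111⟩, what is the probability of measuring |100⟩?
0.009686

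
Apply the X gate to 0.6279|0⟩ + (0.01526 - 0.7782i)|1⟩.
(0.01526 - 0.7782i)|0⟩ + 0.6279|1⟩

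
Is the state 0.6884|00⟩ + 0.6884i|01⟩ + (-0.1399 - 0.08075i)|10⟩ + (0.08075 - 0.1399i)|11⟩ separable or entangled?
Separable

Writing the state as a|00⟩ + b|01⟩ + c|10⟩ + d|11⟩, it is a product state iff ad − bc = 0.
Here (a, b, c, d) = (0.6884, 0.6884i, (-0.1399 - 0.08075i), (0.08075 - 0.1399i)): ad − bc = (0.6884)(0.08075 - 0.1399i) − (0.6884i)(-0.1399 - 0.08075i) = 0, so the state is separable.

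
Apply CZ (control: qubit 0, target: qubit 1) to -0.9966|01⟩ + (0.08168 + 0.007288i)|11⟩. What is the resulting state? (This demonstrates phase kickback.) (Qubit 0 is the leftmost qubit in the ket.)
-0.9966|01⟩ + (-0.08168 - 0.007288i)|11⟩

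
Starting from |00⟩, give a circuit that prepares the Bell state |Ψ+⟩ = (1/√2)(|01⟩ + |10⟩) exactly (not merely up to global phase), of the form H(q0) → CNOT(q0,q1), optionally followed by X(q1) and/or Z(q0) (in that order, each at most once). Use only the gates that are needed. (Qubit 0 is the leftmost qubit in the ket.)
H(q0) → CNOT(q0,q1) → X(q1)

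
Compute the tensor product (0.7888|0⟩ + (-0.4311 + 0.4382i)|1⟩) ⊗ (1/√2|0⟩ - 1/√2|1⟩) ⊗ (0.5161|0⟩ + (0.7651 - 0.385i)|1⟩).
0.2879|000⟩ + (0.4267 - 0.2147i)|001⟩ - 0.2879|010⟩ + (-0.4267 + 0.2147i)|011⟩ + (-0.1573 + 0.1599i)|100⟩ + (-0.1139 + 0.3544i)|101⟩ + (0.1573 - 0.1599i)|110⟩ + (0.1139 - 0.3544i)|111⟩

amp(|b₁b₂…⟩) = product of the factor amplitudes for bits b₁, b₂, …; only kets whose every factor amplitude is nonzero survive.
|000⟩: (0.7888)(1/√2)(0.5161) = 0.2879
|001⟩: (0.7888)(1/√2)(0.7651 - 0.385i) = (0.4267 - 0.2147i)
|010⟩: (0.7888)(-1/√2)(0.5161) = -0.2879
|011⟩: (0.7888)(-1/√2)(0.7651 - 0.385i) = (-0.4267 + 0.2147i)
|100⟩: (-0.4311 + 0.4382i)(1/√2)(0.5161) = (-0.1573 + 0.1599i)
|101⟩: (-0.4311 + 0.4382i)(1/√2)(0.7651 - 0.385i) = (-0.1139 + 0.3544i)
|110⟩: (-0.4311 + 0.4382i)(-1/√2)(0.5161) = (0.1573 - 0.1599i)
|111⟩: (-0.4311 + 0.4382i)(-1/√2)(0.7651 - 0.385i) = (0.1139 - 0.3544i)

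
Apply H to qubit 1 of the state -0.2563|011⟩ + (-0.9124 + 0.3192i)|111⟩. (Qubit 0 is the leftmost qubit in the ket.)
-0.1812|001⟩ + 0.1812|011⟩ + (-0.6452 + 0.2257i)|101⟩ + (0.6452 - 0.2257i)|111⟩

H on qubit 1 mixes each pair of kets that differ only in qubit 1: amplitudes (a, b) of (|…0…⟩, |…1…⟩) become ((a + b)/√2, (a − b)/√2). Kets absent from the input have amplitude 0.
(|001⟩, |011⟩): (a, b) = (0, -0.2563) → (-0.1812, 0.1812)
(|101⟩, |111⟩): (a, b) = (0, (-0.9124 + 0.3192i)) → ((-0.6452 + 0.2257i), (0.6452 - 0.2257i))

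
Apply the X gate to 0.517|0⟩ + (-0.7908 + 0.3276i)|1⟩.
(-0.7908 + 0.3276i)|0⟩ + 0.517|1⟩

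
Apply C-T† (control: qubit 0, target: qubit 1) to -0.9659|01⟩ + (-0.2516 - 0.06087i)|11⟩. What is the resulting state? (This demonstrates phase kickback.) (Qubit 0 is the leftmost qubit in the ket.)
-0.9659|01⟩ + (-0.2209 + 0.1349i)|11⟩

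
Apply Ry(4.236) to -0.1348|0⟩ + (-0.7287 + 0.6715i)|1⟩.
(0.6924 - 0.5734i)|0⟩ + (0.264 - 0.3494i)|1⟩

Ry(4.236) = [[cos(θ/2), −sin(θ/2)], [sin(θ/2), cos(θ/2)]]; θ = 4.236, cos(θ/2) ≈ -0.520301, sin(θ/2) ≈ 0.853983.
With a = amp(|0⟩) = -0.1348 and b = amp(|1⟩) = (-0.7287 + 0.6715i):
new amp(|0⟩) = (-0.520301)·a + (-0.853983)·b = (0.6924 - 0.5734i)
new amp(|1⟩) = (0.853983)·a + (-0.520301)·b = (0.264 - 0.3494i)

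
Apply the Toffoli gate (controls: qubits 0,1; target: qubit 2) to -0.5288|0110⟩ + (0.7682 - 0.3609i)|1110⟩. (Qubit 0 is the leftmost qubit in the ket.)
-0.5288|0110⟩ + (0.7682 - 0.3609i)|1100⟩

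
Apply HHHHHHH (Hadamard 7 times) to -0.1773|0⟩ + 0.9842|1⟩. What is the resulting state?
0.5706|0⟩ - 0.8213|1⟩

H² = I, so H^7 = H: a single Hadamard. With (a, b) = (-0.1773, 0.9842), H gives ((a + b)/√2, (a − b)/√2) = (0.5706, -0.8213).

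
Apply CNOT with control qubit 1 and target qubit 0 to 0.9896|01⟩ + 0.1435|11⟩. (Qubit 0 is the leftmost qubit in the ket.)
0.1435|01⟩ + 0.9896|11⟩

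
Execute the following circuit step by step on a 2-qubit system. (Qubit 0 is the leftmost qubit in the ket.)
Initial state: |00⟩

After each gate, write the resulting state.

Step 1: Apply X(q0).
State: |10⟩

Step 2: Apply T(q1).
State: |10⟩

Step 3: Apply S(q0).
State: i|10⟩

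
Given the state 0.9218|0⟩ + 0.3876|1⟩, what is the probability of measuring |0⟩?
0.8497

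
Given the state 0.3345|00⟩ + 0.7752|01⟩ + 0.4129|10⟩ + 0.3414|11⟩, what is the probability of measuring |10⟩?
0.1705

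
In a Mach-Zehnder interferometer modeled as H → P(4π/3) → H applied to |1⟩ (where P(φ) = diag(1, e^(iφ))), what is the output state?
(0.75 + 0.433i)|0⟩ + (0.25 - 0.433i)|1⟩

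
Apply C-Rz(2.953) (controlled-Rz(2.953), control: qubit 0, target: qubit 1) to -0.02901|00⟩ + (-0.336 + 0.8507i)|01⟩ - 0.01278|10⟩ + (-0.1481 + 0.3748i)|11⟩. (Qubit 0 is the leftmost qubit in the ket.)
-0.02901|00⟩ + (-0.336 + 0.8507i)|01⟩ + (-0.001203 + 0.01272i)|10⟩ + (-0.3871 - 0.1122i)|11⟩

C-Rz(2.953) leaves the control-|0⟩ kets |00⟩, |01⟩ unchanged and applies Rz(2.953) to qubit 1 on the control-|1⟩ pair (|10⟩, |11⟩).
Rz(2.953) = [[e^(−iθ/2), 0], [0, e^(iθ/2)]] with e^(±iθ/2) = cos(θ/2) ± i·sin(θ/2); θ = 2.953, cos(θ/2) ≈ 0.0941566, sin(θ/2) ≈ 0.995557.
With a = amp(|10⟩) = -0.01278 and b = amp(|11⟩) = (-0.1481 + 0.3748i):
new amp(|10⟩) = (0.0941566 - 0.995557i)·a = (-0.001203 + 0.01272i)
new amp(|11⟩) = (0.0941566 + 0.995557i)·b = (-0.3871 - 0.1122i)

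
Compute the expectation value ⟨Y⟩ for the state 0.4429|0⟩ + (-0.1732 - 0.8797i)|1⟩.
-0.7792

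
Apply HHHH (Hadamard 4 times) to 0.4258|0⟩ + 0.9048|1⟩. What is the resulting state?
0.4258|0⟩ + 0.9048|1⟩

H² = I, so an even number of Hadamards cancels: H^4 = I and the state is unchanged.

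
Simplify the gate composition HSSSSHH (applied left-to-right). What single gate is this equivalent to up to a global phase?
H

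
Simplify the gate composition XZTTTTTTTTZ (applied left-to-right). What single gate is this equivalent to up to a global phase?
X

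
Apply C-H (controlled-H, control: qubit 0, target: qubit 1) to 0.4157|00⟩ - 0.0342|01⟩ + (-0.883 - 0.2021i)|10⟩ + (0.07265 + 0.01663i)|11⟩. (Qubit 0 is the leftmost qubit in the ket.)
0.4157|00⟩ - 0.0342|01⟩ + (-0.573 - 0.1311i)|10⟩ + (-0.6757 - 0.1547i)|11⟩

C-H leaves the control-|0⟩ kets |00⟩, |01⟩ unchanged and applies H to qubit 1 on the control-|1⟩ pair (|10⟩, |11⟩).
H = [[1/√2, 1/√2], [1/√2, -1/√2]].
With a = amp(|10⟩) = (-0.883 - 0.2021i) and b = amp(|11⟩) = (0.07265 + 0.01663i):
new amp(|10⟩) = (1/√2)·a + (1/√2)·b = (-0.573 - 0.1311i)
new amp(|11⟩) = (1/√2)·a + (-1/√2)·b = (-0.6757 - 0.1547i)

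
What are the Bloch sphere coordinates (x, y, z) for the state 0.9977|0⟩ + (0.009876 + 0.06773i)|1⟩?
(0.01971, 0.1351, 0.9907)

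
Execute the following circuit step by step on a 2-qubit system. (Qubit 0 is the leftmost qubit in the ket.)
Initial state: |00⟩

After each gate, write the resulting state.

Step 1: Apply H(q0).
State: 1/√2|00⟩ + 1/√2|10⟩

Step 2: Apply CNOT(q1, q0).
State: 1/√2|00⟩ + 1/√2|10⟩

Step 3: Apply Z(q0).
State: 1/√2|00⟩ - 1/√2|10⟩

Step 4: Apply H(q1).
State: 1/2|00⟩ + 1/2|01⟩ - 1/2|10⟩ - 1/2|11⟩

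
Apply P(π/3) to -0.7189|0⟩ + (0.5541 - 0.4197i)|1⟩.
-0.7189|0⟩ + (0.6405 + 0.27i)|1⟩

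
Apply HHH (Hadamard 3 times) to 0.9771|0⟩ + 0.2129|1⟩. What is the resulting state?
0.8415|0⟩ + 0.5404|1⟩

H² = I, so H^3 = H: a single Hadamard. With (a, b) = (0.9771, 0.2129), H gives ((a + b)/√2, (a − b)/√2) = (0.8415, 0.5404).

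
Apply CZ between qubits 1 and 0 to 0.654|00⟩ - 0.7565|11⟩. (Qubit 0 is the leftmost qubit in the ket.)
0.654|00⟩ + 0.7565|11⟩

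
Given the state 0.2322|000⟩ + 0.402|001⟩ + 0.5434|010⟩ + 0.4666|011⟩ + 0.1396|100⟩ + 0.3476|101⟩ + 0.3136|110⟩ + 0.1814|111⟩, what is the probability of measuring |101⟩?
0.1208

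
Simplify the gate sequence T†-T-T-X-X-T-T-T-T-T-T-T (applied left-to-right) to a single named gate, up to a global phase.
I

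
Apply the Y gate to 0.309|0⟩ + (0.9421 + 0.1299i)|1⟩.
(0.1299 - 0.9421i)|0⟩ + 0.309i|1⟩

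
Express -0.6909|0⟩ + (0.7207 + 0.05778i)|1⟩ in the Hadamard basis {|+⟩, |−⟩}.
(0.02107 + 0.04086i)|+⟩ + (-0.9982 - 0.04086i)|−⟩

With |ψ⟩ = α|0⟩ + β|1⟩, the Hadamard-basis coefficients are ⟨+|ψ⟩ = (α + β)/√2 and ⟨−|ψ⟩ = (α − β)/√2.
Here α = -0.6909, β = (0.7207 + 0.05778i): (α + β)/√2 = (0.02107 + 0.04086i), (α − β)/√2 = (-0.9982 - 0.04086i).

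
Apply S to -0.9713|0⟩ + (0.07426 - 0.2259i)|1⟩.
-0.9713|0⟩ + (0.2259 + 0.07426i)|1⟩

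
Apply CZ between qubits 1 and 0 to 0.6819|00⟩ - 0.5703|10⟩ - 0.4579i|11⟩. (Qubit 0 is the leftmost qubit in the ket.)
0.6819|00⟩ - 0.5703|10⟩ + 0.4579i|11⟩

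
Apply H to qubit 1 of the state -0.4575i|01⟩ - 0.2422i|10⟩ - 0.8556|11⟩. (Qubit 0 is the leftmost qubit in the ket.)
-0.3235i|00⟩ + 0.3235i|01⟩ + (-0.605 - 0.1713i)|10⟩ + (0.605 - 0.1713i)|11⟩

H on qubit 1 mixes each pair of kets that differ only in qubit 1: amplitudes (a, b) of (|…0…⟩, |…1…⟩) become ((a + b)/√2, (a − b)/√2). Kets absent from the input have amplitude 0.
(|00⟩, |01⟩): (a, b) = (0, -0.4575i) → (-0.3235i, 0.3235i)
(|10⟩, |11⟩): (a, b) = (-0.2422i, -0.8556) → ((-0.605 - 0.1713i), (0.605 - 0.1713i))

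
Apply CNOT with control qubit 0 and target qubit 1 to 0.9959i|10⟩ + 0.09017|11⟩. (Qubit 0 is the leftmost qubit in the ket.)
0.09017|10⟩ + 0.9959i|11⟩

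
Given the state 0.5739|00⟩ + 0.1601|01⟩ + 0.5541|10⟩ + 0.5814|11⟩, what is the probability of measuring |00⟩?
0.3294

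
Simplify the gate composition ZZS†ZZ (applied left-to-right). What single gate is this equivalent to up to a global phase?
S†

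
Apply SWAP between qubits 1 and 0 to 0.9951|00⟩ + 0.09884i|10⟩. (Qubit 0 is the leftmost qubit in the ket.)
0.9951|00⟩ + 0.09884i|01⟩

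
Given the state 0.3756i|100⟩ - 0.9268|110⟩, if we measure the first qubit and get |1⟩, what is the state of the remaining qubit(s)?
0.3756i|00⟩ - 0.9268|10⟩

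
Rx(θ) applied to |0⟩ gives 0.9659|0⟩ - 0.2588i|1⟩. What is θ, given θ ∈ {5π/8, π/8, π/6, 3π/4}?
π/6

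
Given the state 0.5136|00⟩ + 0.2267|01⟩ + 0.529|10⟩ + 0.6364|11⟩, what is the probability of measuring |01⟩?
0.05139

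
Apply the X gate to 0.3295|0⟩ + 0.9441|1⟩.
0.9441|0⟩ + 0.3295|1⟩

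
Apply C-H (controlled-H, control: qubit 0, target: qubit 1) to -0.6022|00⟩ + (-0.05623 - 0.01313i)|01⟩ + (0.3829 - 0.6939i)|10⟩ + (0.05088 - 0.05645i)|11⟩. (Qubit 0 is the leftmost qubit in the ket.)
-0.6022|00⟩ + (-0.05623 - 0.01313i)|01⟩ + (0.3067 - 0.5306i)|10⟩ + (0.2348 - 0.4507i)|11⟩

C-H leaves the control-|0⟩ kets |00⟩, |01⟩ unchanged and applies H to qubit 1 on the control-|1⟩ pair (|10⟩, |11⟩).
H = [[1/√2, 1/√2], [1/√2, -1/√2]].
With a = amp(|10⟩) = (0.3829 - 0.6939i) and b = amp(|11⟩) = (0.05088 - 0.05645i):
new amp(|10⟩) = (1/√2)·a + (1/√2)·b = (0.3067 - 0.5306i)
new amp(|11⟩) = (1/√2)·a + (-1/√2)·b = (0.2348 - 0.4507i)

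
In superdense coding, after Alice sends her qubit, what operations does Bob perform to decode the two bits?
CNOT (Alice's qubit controls Bob's), then H on Alice's qubit, then measure both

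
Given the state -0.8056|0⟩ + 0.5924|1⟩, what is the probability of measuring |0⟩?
0.649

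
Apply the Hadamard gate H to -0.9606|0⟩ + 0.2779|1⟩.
-0.4827|0⟩ - 0.8758|1⟩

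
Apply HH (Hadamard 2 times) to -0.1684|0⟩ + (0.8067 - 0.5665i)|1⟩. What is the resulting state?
-0.1684|0⟩ + (0.8067 - 0.5665i)|1⟩

H² = I, so an even number of Hadamards cancels: H^2 = I and the state is unchanged.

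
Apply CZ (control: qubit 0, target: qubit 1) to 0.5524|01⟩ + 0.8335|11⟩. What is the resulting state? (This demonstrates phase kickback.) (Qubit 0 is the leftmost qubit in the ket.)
0.5524|01⟩ - 0.8335|11⟩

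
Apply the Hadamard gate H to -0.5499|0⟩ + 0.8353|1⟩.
0.2018|0⟩ - 0.9795|1⟩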